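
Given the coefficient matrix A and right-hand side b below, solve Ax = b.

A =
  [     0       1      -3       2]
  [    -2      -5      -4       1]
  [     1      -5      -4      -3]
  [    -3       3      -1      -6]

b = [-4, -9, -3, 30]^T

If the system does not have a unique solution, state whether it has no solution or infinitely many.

Row-reduce the augmented matrix:
Swap R1 and R2.
R1 ← R1 / (-2).
R3 ← R3 − 1·R1.
R4 ← R4 + 3·R1.
R1 ← R1 − 5/2·R2.
R3 ← R3 + 15/2·R2.
R4 ← R4 − 21/2·R2.
R3 ← R3 / (-57/2).
R1 ← R1 − 19/2·R3.
R2 ← R2 + 3·R3.
R4 ← R4 − 73/2·R3.
R4 ← R4 / (-712/57).
R1 ← R1 + 4/3·R4.
R2 ← R2 − 13/19·R4.
R3 ← R3 + 25/57·R4.
Reading off the reduced rows gives x_1 = -2, x_2 = 2, x_3 = 0, x_4 = -3.

x_1 = -2, x_2 = 2, x_3 = 0, x_4 = -3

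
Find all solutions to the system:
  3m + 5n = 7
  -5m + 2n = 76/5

Row-reduce the augmented matrix:
R1 ← R1 / (3).
R2 ← R2 + 5·R1.
R2 ← R2 / (31/3).
R1 ← R1 − 5/3·R2.
Reading off the reduced rows gives m = -2, n = 13/5.

m = -2, n = 13/5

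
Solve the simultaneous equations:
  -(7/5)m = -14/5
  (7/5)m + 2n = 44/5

m = 2, n = 3

Row-reduce the augmented matrix:
R1 ← R1 / (-7/5).
R2 ← R2 − 7/5·R1.
R2 ← R2 / (2).
Reading off the reduced rows gives m = 2, n = 3.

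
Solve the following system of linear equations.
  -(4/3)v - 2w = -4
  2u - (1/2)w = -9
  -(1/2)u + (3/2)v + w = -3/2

Row-reduce the augmented matrix:
Swap R1 and R2.
R1 ← R1 / (2).
R3 ← R3 + 1/2·R1.
R2 ← R2 / (-4/3).
R3 ← R3 − 3/2·R2.
R3 ← R3 / (-11/8).
R1 ← R1 + 1/4·R3.
R2 ← R2 − 3/2·R3.
Reading off the reduced rows gives u = -3, v = -6, w = 6.

u = -3, v = -6, w = 6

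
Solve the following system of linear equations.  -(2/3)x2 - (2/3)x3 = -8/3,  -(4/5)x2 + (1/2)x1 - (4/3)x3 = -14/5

Row-reduce:
Swap R1 and R2.
R1 ← R1 / (1/2).
R2 ← R2 / (-2/3).
R1 ← R1 + 8/5·R2.
Rank is 2 with 3 unknowns, leaving x3 free.

infinitely many solutions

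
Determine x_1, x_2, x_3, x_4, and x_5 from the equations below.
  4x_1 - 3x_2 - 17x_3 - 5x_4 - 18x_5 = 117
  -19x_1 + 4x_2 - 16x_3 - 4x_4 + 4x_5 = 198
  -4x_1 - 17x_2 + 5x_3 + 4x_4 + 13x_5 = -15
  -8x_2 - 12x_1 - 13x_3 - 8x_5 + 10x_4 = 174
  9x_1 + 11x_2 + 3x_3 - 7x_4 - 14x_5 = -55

x_1 = -6, x_2 = -1, x_3 = -6, x_4 = 0, x_5 = -2

Row-reduce the augmented matrix:
R1 ← R1 / (4).
R2 ← R2 + 19·R1.
R3 ← R3 + 4·R1.
R4 ← R4 + 12·R1.
R5 ← R5 − 9·R1.
R2 ← R2 / (-41/4).
R1 ← R1 + 3/4·R2.
R3 ← R3 + 20·R2.
R4 ← R4 + 17·R2.
R5 ← R5 − 71/4·R2.
R3 ← R3 / (7248/41).
R1 ← R1 − 116/41·R3.
R2 ← R2 − 387/41·R3.
R4 ← R4 − 3955/41·R3.
R5 ← R5 + 5178/41·R3.
R4 ← R4 / (87151/7248).
R1 ← R1 + 127/1812·R4.
R2 ← R2 + 315/2416·R4.
R3 ← R3 − 2179/7248·R4.
R5 ← R5 + 7051/1208·R4.
R5 ← R5 / (-860860/87151).
R1 ← R1 + 92820/87151·R5.
R2 ← R2 + 34049/87151·R5.
R3 ← R3 − 99630/87151·R5.
R4 ← R4 + 78825/87151·R5.
Reading off the reduced rows gives x_1 = -6, x_2 = -1, x_3 = -6, x_4 = 0, x_5 = -2.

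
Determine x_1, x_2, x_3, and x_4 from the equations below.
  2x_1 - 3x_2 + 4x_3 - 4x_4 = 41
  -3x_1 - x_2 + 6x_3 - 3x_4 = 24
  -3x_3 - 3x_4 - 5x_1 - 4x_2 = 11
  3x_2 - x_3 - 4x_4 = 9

x_1 = 2, x_2 = -3, x_3 = 2, x_4 = -5

Row-reduce the augmented matrix:
R1 ← R1 / (2).
R2 ← R2 + 3·R1.
R3 ← R3 + 5·R1.
R2 ← R2 / (-11/2).
R1 ← R1 + 3/2·R2.
R3 ← R3 + 23/2·R2.
R4 ← R4 − 3·R2.
R3 ← R3 / (-199/11).
R1 ← R1 + 14/11·R3.
R2 ← R2 + 24/11·R3.
R4 ← R4 − 61/11·R3.
R4 ← R4 / (-1418/199).
R1 ← R1 − 9/199·R4.
R2 ← R2 − 186/199·R4.
R3 ← R3 + 64/199·R4.
Reading off the reduced rows gives x_1 = 2, x_2 = -3, x_3 = 2, x_4 = -5.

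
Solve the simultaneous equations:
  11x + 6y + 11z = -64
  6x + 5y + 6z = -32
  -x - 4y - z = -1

Row-reduce:
R1 ← R1 / (11).
R2 ← R2 − 6·R1.
R3 ← R3 + 1·R1.
R2 ← R2 / (19/11).
R1 ← R1 − 6/11·R2.
R3 ← R3 + 38/11·R2.
Row 3 reduces to 0 = -1, a contradiction. The system is inconsistent.

no solution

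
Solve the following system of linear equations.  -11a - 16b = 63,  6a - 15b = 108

a = 3, b = -6

Row-reduce the augmented matrix:
R1 ← R1 / (-11).
R2 ← R2 − 6·R1.
R2 ← R2 / (-261/11).
R1 ← R1 − 16/11·R2.
Reading off the reduced rows gives a = 3, b = -6.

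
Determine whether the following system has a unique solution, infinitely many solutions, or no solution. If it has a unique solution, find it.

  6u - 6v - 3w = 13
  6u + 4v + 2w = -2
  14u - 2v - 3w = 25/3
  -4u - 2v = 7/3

u = 2/3, v = -5/2, w = 2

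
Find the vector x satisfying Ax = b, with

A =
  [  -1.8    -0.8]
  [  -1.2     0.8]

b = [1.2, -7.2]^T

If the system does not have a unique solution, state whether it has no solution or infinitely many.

Row-reduce the augmented matrix:
R1 ← R1 / (-9/5).
R2 ← R2 + 6/5·R1.
R2 ← R2 / (4/3).
R1 ← R1 − 4/9·R2.
Reading off the reduced rows gives x_1 = 2, x_2 = -6.

x_1 = 2, x_2 = -6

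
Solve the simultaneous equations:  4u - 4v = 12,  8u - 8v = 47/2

Row-reduce:
R1 ← R1 / (4).
R2 ← R2 − 8·R1.
Row 2 reduces to 0 = -1/2, a contradiction. The system is inconsistent.

no solution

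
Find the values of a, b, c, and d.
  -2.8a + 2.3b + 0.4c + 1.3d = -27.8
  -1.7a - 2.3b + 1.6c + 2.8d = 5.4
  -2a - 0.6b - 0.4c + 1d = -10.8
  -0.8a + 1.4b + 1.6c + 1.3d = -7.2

a = 4, b = -6, c = 6, d = -4

Row-reduce the augmented matrix:
R1 ← R1 / (-14/5).
R2 ← R2 + 17/10·R1.
R3 ← R3 + 2·R1.
R4 ← R4 + 4/5·R1.
R2 ← R2 / (-207/56).
R1 ← R1 + 23/28·R2.
R3 ← R3 + 157/70·R2.
R4 ← R4 − 26/35·R2.
R3 ← R3 / (-1562/1035).
R1 ← R1 + 4/9·R3.
R2 ← R2 + 76/207·R3.
R4 ← R4 − 364/207·R3.
R4 ← R4 / (-221/39050).
R1 ← R1 + 2237/3905·R4.
R2 ← R2 + 1033/3905·R4.
R3 ← R3 − 2972/3905·R4.
Reading off the reduced rows gives a = 4, b = -6, c = 6, d = -4.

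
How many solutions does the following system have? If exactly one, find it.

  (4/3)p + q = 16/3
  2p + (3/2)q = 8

Row-reduce:
R1 ← R1 / (4/3).
R2 ← R2 − 2·R1.
Rank is 1 with 2 unknowns, leaving q free.

infinitely many solutions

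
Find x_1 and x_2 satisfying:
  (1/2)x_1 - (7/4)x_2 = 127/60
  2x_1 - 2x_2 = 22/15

Row-reduce the augmented matrix:
R1 ← R1 / (1/2).
R2 ← R2 − 2·R1.
R2 ← R2 / (5).
R1 ← R1 + 7/2·R2.
Reading off the reduced rows gives x_1 = -2/3, x_2 = -7/5.

x_1 = -2/3, x_2 = -7/5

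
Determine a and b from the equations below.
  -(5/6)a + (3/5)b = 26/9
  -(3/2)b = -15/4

Row-reduce the augmented matrix:
R1 ← R1 / (-5/6).
R2 ← R2 / (-3/2).
R1 ← R1 + 18/25·R2.
Reading off the reduced rows gives a = -5/3, b = 5/2.

a = -5/3, b = 5/2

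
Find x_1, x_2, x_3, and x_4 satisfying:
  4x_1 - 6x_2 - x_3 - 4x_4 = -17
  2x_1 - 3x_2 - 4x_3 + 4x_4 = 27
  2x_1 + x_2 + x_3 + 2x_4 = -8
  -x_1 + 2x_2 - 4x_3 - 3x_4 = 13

x_1 = -4, x_2 = -1, x_3 = -5, x_4 = 3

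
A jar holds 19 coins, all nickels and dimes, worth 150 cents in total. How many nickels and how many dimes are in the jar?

Let n = nickels, d = dimes.
  n + d = 19
  5n + 10d = 150
From equation 1: n = 19 − d.
Substitute into equation 2 and solve: d = 11.
Then n = 8.

nickels: 8, dimes: 11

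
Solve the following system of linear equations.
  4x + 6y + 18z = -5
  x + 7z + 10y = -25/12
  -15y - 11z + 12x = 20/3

Row-reduce the augmented matrix:
R1 ← R1 / (4).
R2 ← R2 − 1·R1.
R3 ← R3 − 12·R1.
R2 ← R2 / (17/2).
R1 ← R1 − 3/2·R2.
R3 ← R3 + 33·R2.
R3 ← R3 / (-940/17).
R1 ← R1 − 69/17·R3.
R2 ← R2 − 5/17·R3.
Reading off the reduced rows gives x = 1/4, y = 0, z = -1/3.

x = 1/4, y = 0, z = -1/3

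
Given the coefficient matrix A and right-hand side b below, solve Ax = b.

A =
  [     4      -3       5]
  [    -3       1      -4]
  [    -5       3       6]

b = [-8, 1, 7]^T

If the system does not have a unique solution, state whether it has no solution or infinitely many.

x_1 = 1, x_2 = 4, x_3 = 0

Row-reduce the augmented matrix:
R1 ← R1 / (4).
R2 ← R2 + 3·R1.
R3 ← R3 + 5·R1.
R2 ← R2 / (-5/4).
R1 ← R1 + 3/4·R2.
R3 ← R3 + 3/4·R2.
R3 ← R3 / (62/5).
R1 ← R1 − 7/5·R3.
R2 ← R2 − 1/5·R3.
Reading off the reduced rows gives x_1 = 1, x_2 = 4, x_3 = 0.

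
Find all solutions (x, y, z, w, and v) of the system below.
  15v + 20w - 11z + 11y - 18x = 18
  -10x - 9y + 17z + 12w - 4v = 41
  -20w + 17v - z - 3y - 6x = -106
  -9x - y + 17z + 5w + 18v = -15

infinitely many solutions

Row-reduce:
R1 ← R1 / (-18).
R2 ← R2 + 10·R1.
R3 ← R3 + 6·R1.
R4 ← R4 + 9·R1.
R2 ← R2 / (-136/9).
R1 ← R1 + 11/18·R2.
R3 ← R3 + 20/3·R2.
R4 ← R4 + 13/2·R2.
R3 ← R3 / (-128/17).
R1 ← R1 + 11/34·R3.
R2 ← R2 + 26/17·R3.
R4 ← R4 − 427/34·R3.
R4 ← R4 / (-3233/64).
R1 ← R1 − 1/64·R4.
R2 ← R2 − 87/16·R4.
R3 ← R3 − 115/32·R4.
Rank is 4 with 5 unknowns, leaving v free.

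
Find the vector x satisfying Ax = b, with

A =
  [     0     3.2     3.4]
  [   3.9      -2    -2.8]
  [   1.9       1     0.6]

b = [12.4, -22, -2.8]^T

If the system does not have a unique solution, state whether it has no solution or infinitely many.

Row-reduce the augmented matrix:
Swap R1 and R2.
R1 ← R1 / (39/10).
R3 ← R3 − 19/10·R1.
R2 ← R2 / (16/5).
R1 ← R1 + 20/39·R2.
R3 ← R3 − 77/39·R2.
R3 ← R3 / (-139/1040).
R1 ← R1 + 9/52·R3.
R2 ← R2 − 17/16·R3.
Reading off the reduced rows gives x_1 = -4, x_2 = 6, x_3 = -2.

x_1 = -4, x_2 = 6, x_3 = -2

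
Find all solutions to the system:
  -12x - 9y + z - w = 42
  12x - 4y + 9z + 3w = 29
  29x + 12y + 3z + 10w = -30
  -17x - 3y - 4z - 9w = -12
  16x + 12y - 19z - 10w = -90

x = 0, y = -5, z = 0, w = 3

Row-reduce the augmented matrix:
R1 ← R1 / (-12).
R2 ← R2 − 12·R1.
R3 ← R3 − 29·R1.
R4 ← R4 + 17·R1.
R5 ← R5 − 16·R1.
R2 ← R2 / (-13).
R1 ← R1 − 3/4·R2.
R3 ← R3 + 39/4·R2.
R4 ← R4 − 39/4·R2.
R3 ← R3 / (-25/12).
R1 ← R1 − 77/156·R3.
R2 ← R2 + 10/13·R3.
R4 ← R4 − 25/12·R3.
R5 ← R5 + 53/3·R3.
Swap R4 and R5.
R4 ← R4 / (-1573/25).
R1 ← R1 − 41/25·R4.
R2 ← R2 + 12/5·R4.
R3 ← R3 + 73/25·R4.
R5 reduces to 0 = 0, so the extra equation is consistent.
Reading off the reduced rows gives x = 0, y = -5, z = 0, w = 3.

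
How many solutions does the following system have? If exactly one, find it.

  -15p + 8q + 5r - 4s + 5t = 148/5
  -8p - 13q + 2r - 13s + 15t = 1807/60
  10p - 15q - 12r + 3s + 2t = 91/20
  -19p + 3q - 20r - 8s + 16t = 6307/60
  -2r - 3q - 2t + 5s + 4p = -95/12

p = -8/3, q = -1/4, r = -7/3, s = -2/5, t = 1/3

Row-reduce the augmented matrix:
R1 ← R1 / (-15).
R2 ← R2 + 8·R1.
R3 ← R3 − 10·R1.
R4 ← R4 + 19·R1.
R5 ← R5 − 4·R1.
R2 ← R2 / (-259/15).
R1 ← R1 + 8/15·R2.
R3 ← R3 + 29/3·R2.
R4 ← R4 + 107/15·R2.
R5 ← R5 + 13/15·R2.
R3 ← R3 / (-2148/259).
R1 ← R1 + 81/259·R3.
R2 ← R2 − 10/259·R3.
R4 ← R4 + 6749/259·R3.
R5 ← R5 + 164/259·R3.
R4 ← R4 / (-6661/358).
R1 ← R1 − 129/358·R4.
R2 ← R2 − 118/179·R4.
R3 ← R3 + 277/358·R4.
R5 ← R5 − 714/179·R4.
R5 ← R5 / (17441/19983).
R1 ← R1 + 6273/13322·R5.
R2 ← R2 + 5125/13322·R5.
R3 ← R3 + 8231/39966·R5.
R4 ← R4 + 20425/39966·R5.
Reading off the reduced rows gives p = -8/3, q = -1/4, r = -7/3, s = -2/5, t = 1/3.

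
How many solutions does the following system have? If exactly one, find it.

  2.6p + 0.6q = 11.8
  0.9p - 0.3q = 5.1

Row-reduce the augmented matrix:
R1 ← R1 / (13/5).
R2 ← R2 − 9/10·R1.
R2 ← R2 / (-33/65).
R1 ← R1 − 3/13·R2.
Reading off the reduced rows gives p = 5, q = -2.

p = 5, q = -2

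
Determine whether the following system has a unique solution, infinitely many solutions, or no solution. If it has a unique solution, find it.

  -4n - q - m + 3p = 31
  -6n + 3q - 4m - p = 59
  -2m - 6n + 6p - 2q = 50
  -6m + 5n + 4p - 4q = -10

Row-reduce the augmented matrix:
R1 ← R1 / (-1).
R2 ← R2 + 4·R1.
R3 ← R3 + 2·R1.
R4 ← R4 + 6·R1.
R2 ← R2 / (10).
R1 ← R1 − 4·R2.
R3 ← R3 − 2·R2.
R4 ← R4 − 29·R2.
R3 ← R3 / (13/5).
R1 ← R1 − 11/5·R3.
R2 ← R2 + 13/10·R3.
R4 ← R4 − 237/10·R3.
R4 ← R4 / (-72/13).
R1 ← R1 + 8/13·R4.
R3 ← R3 + 7/13·R4.
Reading off the reduced rows gives m = -4, n = -6, p = 2, q = 3.

m = -4, n = -6, p = 2, q = 3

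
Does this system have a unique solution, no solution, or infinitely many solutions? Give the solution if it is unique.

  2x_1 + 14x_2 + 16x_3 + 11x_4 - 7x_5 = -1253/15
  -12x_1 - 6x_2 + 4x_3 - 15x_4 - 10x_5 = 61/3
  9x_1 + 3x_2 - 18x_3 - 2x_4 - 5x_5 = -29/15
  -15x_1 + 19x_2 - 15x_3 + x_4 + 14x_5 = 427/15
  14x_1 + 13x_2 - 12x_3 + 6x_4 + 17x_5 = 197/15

x_1 = -2/3, x_2 = -5/3, x_3 = -1, x_4 = -11/5, x_5 = 8/3

Row-reduce the augmented matrix:
R1 ← R1 / (2).
R2 ← R2 + 12·R1.
R3 ← R3 − 9·R1.
R4 ← R4 + 15·R1.
R5 ← R5 − 14·R1.
R2 ← R2 / (78).
R1 ← R1 − 7·R2.
R3 ← R3 + 60·R2.
R4 ← R4 − 124·R2.
R5 ← R5 + 85·R2.
R3 ← R3 / (-170/13).
R1 ← R1 + 38/39·R3.
R2 ← R2 − 50/39·R3.
R4 ← R4 + 2105/39·R3.
R5 ← R5 + 586/39·R3.
R4 ← R4 / (10825/204).
R1 ← R1 − 937/510·R4.
R2 ← R2 + 28/51·R4.
R3 ← R3 − 319/340·R4.
R5 ← R5 + 338/255·R4.
R5 ← R5 / (2959577/108250).
R1 ← R1 + 139199/108250·R5.
R2 ← R2 + 20713/21650·R5.
R3 ← R3 + 39716/54125·R5.
R4 ← R4 − 20377/10825·R5.
Reading off the reduced rows gives x_1 = -2/3, x_2 = -5/3, x_3 = -1, x_4 = -11/5, x_5 = 8/3.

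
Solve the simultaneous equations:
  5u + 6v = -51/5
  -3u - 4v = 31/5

Row-reduce the augmented matrix:
R1 ← R1 / (5).
R2 ← R2 + 3·R1.
R2 ← R2 / (-2/5).
R1 ← R1 − 6/5·R2.
Reading off the reduced rows gives u = -9/5, v = -1/5.

u = -9/5, v = -1/5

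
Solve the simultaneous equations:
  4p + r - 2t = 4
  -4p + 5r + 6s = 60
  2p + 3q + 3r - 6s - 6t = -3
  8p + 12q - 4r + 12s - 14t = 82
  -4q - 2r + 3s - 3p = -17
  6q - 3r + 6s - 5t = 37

p = 0, q = 5, r = 6, s = 5, t = 1

Row-reduce the augmented matrix:
R1 ← R1 / (4).
R2 ← R2 + 4·R1.
R3 ← R3 − 2·R1.
R4 ← R4 − 8·R1.
R5 ← R5 + 3·R1.
Swap R2 and R3.
R2 ← R2 / (3).
R4 ← R4 − 12·R2.
R5 ← R5 + 4·R2.
R6 ← R6 − 6·R2.
R3 ← R3 / (6).
R1 ← R1 − 1/4·R3.
R2 ← R2 − 5/6·R3.
R4 ← R4 + 16·R3.
R5 ← R5 − 25/12·R3.
R6 ← R6 + 8·R3.
R4 ← R4 / (52).
R1 ← R1 + 1/4·R4.
R2 ← R2 + 17/6·R4.
R3 ← R3 − 1·R4.
R5 ← R5 + 85/12·R4.
R6 ← R6 − 26·R4.
R5 ← R5 / (-711/104).
R1 ← R1 + 41/104·R5.
R2 ← R2 + 59/52·R5.
R3 ← R3 + 11/26·R5.
R4 ← R4 − 7/78·R5.
R6 reduces to 0 = 0, so the extra equation is consistent.
Reading off the reduced rows gives p = 0, q = 5, r = 6, s = 5, t = 1.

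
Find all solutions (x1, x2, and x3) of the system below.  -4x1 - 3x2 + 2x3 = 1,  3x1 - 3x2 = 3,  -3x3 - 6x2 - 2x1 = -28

Row-reduce the augmented matrix:
R1 ← R1 / (-4).
R2 ← R2 − 3·R1.
R3 ← R3 + 2·R1.
R2 ← R2 / (-21/4).
R1 ← R1 − 3/4·R2.
R3 ← R3 + 9/2·R2.
R3 ← R3 / (-37/7).
R1 ← R1 + 2/7·R3.
R2 ← R2 + 2/7·R3.
Reading off the reduced rows gives x1 = 2, x2 = 1, x3 = 6.

x1 = 2, x2 = 1, x3 = 6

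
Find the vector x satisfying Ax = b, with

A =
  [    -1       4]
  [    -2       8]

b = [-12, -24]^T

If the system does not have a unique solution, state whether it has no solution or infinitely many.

infinitely many solutions

Row-reduce:
R1 ← R1 / (-1).
R2 ← R2 + 2·R1.
Rank is 1 with 2 unknowns, leaving x_2 free.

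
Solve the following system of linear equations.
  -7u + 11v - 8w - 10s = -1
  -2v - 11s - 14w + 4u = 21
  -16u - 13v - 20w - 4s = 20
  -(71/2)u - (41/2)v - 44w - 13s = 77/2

no solution

Row-reduce:
R1 ← R1 / (-7).
R2 ← R2 − 4·R1.
R3 ← R3 + 16·R1.
R4 ← R4 + 71/2·R1.
R2 ← R2 / (30/7).
R1 ← R1 + 11/7·R2.
R3 ← R3 + 267/7·R2.
R4 ← R4 + 534/7·R2.
R3 ← R3 / (-167).
R1 ← R1 + 17/3·R3.
R2 ← R2 + 13/3·R3.
R4 ← R4 + 334·R3.
Row 4 reduces to 0 = -1, a contradiction. The system is inconsistent.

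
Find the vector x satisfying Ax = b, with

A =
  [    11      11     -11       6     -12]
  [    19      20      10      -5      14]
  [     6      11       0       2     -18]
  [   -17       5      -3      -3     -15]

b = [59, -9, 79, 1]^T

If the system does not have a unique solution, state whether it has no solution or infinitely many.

Row-reduce:
R1 ← R1 / (11).
R2 ← R2 − 19·R1.
R3 ← R3 − 6·R1.
R4 ← R4 + 17·R1.
R1 ← R1 − 1·R2.
R3 ← R3 − 5·R2.
R4 ← R4 − 22·R2.
R3 ← R3 / (-139).
R1 ← R1 + 30·R3.
R2 ← R2 − 29·R3.
R4 ← R4 + 658·R3.
R4 ← R4 / (-1855/139).
R1 ← R1 + 55/139·R4.
R2 ← R2 − 608/1529·R4.
R3 ← R3 + 831/1529·R4.
Rank is 4 with 5 unknowns, leaving x_5 free.

infinitely many solutions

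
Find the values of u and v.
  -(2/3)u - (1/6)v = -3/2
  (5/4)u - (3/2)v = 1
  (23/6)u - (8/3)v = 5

u = 2, v = 1

Row-reduce the augmented matrix:
R1 ← R1 / (-2/3).
R2 ← R2 − 5/4·R1.
R3 ← R3 − 23/6·R1.
R2 ← R2 / (-29/16).
R1 ← R1 − 1/4·R2.
R3 ← R3 + 29/8·R2.
R3 reduces to 0 = 0, so the extra equation is consistent.
Reading off the reduced rows gives u = 2, v = 1.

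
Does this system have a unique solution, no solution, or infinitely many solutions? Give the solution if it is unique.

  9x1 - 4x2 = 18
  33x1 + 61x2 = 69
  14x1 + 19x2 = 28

Row-reduce:
R1 ← R1 / (9).
R2 ← R2 − 33·R1.
R3 ← R3 − 14·R1.
R2 ← R2 / (227/3).
R1 ← R1 + 4/9·R2.
R3 ← R3 − 227/9·R2.
Row 3 reduces to 0 = -1, a contradiction. The system is inconsistent.

no solution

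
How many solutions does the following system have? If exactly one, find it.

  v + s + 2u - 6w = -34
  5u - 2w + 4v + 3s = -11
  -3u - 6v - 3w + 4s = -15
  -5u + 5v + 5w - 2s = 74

u = -6, v = 5, w = 5, s = 3

Row-reduce the augmented matrix:
R1 ← R1 / (2).
R2 ← R2 − 5·R1.
R3 ← R3 + 3·R1.
R4 ← R4 + 5·R1.
R2 ← R2 / (3/2).
R1 ← R1 − 1/2·R2.
R3 ← R3 + 9/2·R2.
R4 ← R4 − 15/2·R2.
R3 ← R3 / (27).
R1 ← R1 + 22/3·R3.
R2 ← R2 − 26/3·R3.
R4 ← R4 + 75·R3.
R4 ← R4 / (157/9).
R1 ← R1 − 181/81·R4.
R2 ← R2 + 155/81·R4.
R3 ← R3 − 7/27·R4.
Reading off the reduced rows gives u = -6, v = 5, w = 5, s = 3.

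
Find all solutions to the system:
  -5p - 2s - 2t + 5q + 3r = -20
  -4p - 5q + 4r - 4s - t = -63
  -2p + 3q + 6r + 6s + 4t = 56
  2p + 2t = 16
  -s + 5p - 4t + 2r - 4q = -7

Row-reduce the augmented matrix:
R1 ← R1 / (-5).
R2 ← R2 + 4·R1.
R3 ← R3 + 2·R1.
R4 ← R4 − 2·R1.
R5 ← R5 − 5·R1.
R2 ← R2 / (-9).
R1 ← R1 + 1·R2.
R3 ← R3 − 1·R2.
R4 ← R4 − 2·R2.
R5 ← R5 − 1·R2.
R3 ← R3 / (224/45).
R1 ← R1 + 7/9·R3.
R2 ← R2 + 8/45·R3.
R4 ← R4 − 14/9·R3.
R5 ← R5 − 233/45·R3.
R4 ← R4 / (-27/8).
R1 ← R1 − 27/16·R4.
R2 ← R2 − 1/2·R4.
R3 ← R3 − 21/16·R4.
R5 ← R5 + 161/16·R4.
R5 ← R5 / (-1315/126).
R1 ← R1 − 1·R5.
R2 ← R2 − 5/63·R5.
R3 ← R3 − 19/21·R5.
R4 ← R4 − 1/18·R5.
Reading off the reduced rows gives p = 5, q = 4, r = 1, s = 6, t = 3.

p = 5, q = 4, r = 1, s = 6, t = 3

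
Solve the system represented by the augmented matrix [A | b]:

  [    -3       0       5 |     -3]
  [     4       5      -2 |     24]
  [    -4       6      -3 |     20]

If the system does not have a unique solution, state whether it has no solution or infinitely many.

x_1 = 1, x_2 = 4, x_3 = 0

Row-reduce the augmented matrix:
R1 ← R1 / (-3).
R2 ← R2 − 4·R1.
R3 ← R3 + 4·R1.
R2 ← R2 / (5).
R3 ← R3 − 6·R2.
R3 ← R3 / (-229/15).
R1 ← R1 + 5/3·R3.
R2 ← R2 − 14/15·R3.
Reading off the reduced rows gives x_1 = 1, x_2 = 4, x_3 = 0.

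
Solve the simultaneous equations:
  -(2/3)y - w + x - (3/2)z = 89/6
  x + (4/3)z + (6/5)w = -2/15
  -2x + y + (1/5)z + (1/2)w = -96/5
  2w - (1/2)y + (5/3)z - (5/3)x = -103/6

Row-reduce the augmented matrix:
R2 ← R2 − 1·R1.
R3 ← R3 + 2·R1.
R4 ← R4 + 5/3·R1.
R2 ← R2 / (2/3).
R1 ← R1 + 2/3·R2.
R3 ← R3 + 1/3·R2.
R4 ← R4 + 29/18·R2.
R3 ← R3 / (-83/60).
R1 ← R1 − 4/3·R3.
R2 ← R2 − 17/4·R3.
R4 ← R4 − 433/72·R3.
R4 ← R4 / (19477/4980).
R1 ← R1 − 338/415·R4.
R2 ← R2 − 1719/830·R4.
R3 ← R3 − 24/83·R4.
Reading off the reduced rows gives x = 6, y = -5, z = -1, w = -4.

x = 6, y = -5, z = -1, w = -4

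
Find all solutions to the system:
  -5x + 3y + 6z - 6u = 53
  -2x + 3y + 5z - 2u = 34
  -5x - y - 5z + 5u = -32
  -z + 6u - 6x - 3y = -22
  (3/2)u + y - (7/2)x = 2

no solution

Row-reduce:
R1 ← R1 / (-5).
R2 ← R2 + 2·R1.
R3 ← R3 + 5·R1.
R4 ← R4 + 6·R1.
R5 ← R5 + 7/2·R1.
R2 ← R2 / (9/5).
R1 ← R1 + 3/5·R2.
R3 ← R3 + 4·R2.
R4 ← R4 + 33/5·R2.
R5 ← R5 + 11/10·R2.
R3 ← R3 / (-47/9).
R1 ← R1 + 1/3·R3.
R2 ← R2 − 13/9·R3.
R4 ← R4 − 4/3·R3.
R5 ← R5 + 47/18·R3.
R4 ← R4 / (832/47).
R1 ← R1 − 27/47·R4.
R2 ← R2 − 165/47·R4.
R3 ← R3 + 107/47·R4.
Row 5 reduces to 0 = 1, a contradiction. The system is inconsistent.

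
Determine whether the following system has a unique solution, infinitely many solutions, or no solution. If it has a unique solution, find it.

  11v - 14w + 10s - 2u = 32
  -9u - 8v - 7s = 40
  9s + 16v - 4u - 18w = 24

infinitely many solutions

Row-reduce:
R1 ← R1 / (-2).
R2 ← R2 + 9·R1.
R3 ← R3 + 4·R1.
R2 ← R2 / (-115/2).
R1 ← R1 + 11/2·R2.
R3 ← R3 + 6·R2.
R3 ← R3 / (394/115).
R1 ← R1 − 112/115·R3.
R2 ← R2 + 126/115·R3.
Rank is 3 with 4 unknowns, leaving s free.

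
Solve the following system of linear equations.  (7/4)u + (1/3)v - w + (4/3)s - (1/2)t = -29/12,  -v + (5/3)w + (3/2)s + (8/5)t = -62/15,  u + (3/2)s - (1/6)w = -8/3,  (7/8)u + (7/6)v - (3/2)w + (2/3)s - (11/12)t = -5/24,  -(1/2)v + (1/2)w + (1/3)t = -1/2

Row-reduce:
R1 ← R1 / (7/4).
R3 ← R3 − 1·R1.
R4 ← R4 − 7/8·R1.
R2 ← R2 / (-1).
R1 ← R1 − 4/21·R2.
R3 ← R3 + 4/21·R2.
R4 ← R4 − 1·R2.
R5 ← R5 + 1/2·R2.
R3 ← R3 / (11/126).
R1 ← R1 + 16/63·R3.
R2 ← R2 + 5/3·R3.
R4 ← R4 − 2/3·R3.
R5 ← R5 + 1/3·R3.
R4 ← R4 / (-43/22).
R1 ← R1 − 26/11·R4.
R2 ← R2 − 157/22·R4.
R3 ← R3 − 57/11·R4.
R5 ← R5 − 43/44·R4.
Rank is 4 with 5 unknowns, leaving t free.

infinitely many solutions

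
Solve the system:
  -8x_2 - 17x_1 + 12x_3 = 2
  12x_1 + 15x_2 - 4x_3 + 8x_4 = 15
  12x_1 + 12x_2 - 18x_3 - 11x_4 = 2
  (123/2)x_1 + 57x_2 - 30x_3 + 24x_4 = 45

Row-reduce:
R1 ← R1 / (-17).
R2 ← R2 − 12·R1.
R3 ← R3 − 12·R1.
R4 ← R4 − 123/2·R1.
R2 ← R2 / (159/17).
R1 ← R1 − 8/17·R2.
R3 ← R3 − 108/17·R2.
R4 ← R4 − 477/17·R2.
R3 ← R3 / (-666/53).
R1 ← R1 + 148/159·R3.
R2 ← R2 − 76/159·R3.
Row 4 reduces to 0 = 3, a contradiction. The system is inconsistent.

no solution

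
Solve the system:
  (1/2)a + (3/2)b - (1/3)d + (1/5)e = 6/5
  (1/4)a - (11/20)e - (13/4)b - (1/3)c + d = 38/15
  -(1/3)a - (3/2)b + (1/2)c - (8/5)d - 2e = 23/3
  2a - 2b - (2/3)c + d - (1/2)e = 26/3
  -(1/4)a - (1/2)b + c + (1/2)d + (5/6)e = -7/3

Row-reduce:
R1 ← R1 / (1/2).
R2 ← R2 − 1/4·R1.
R3 ← R3 + 1/3·R1.
R4 ← R4 − 2·R1.
R5 ← R5 + 1/4·R1.
R2 ← R2 / (-4).
R1 ← R1 − 3·R2.
R3 ← R3 + 1/2·R2.
R4 ← R4 + 8·R2.
R5 ← R5 − 1/4·R2.
R3 ← R3 / (13/24).
R1 ← R1 + 1/4·R3.
R2 ← R2 − 1/12·R3.
R5 ← R5 − 47/48·R3.
Swap R4 and R5.
R4 ← R4 / (1427/360).
R1 ← R1 + 7/10·R4.
R2 ← R2 − 1/90·R4.
R3 ← R3 + 109/30·R4.
Rank is 4 with 5 unknowns, leaving e free.

infinitely many solutions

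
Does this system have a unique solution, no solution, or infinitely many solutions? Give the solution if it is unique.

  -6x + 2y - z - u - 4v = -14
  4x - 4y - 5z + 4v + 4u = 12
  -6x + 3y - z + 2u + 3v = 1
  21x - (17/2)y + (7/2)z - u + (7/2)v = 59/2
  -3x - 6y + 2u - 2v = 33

no solution

Row-reduce:
R1 ← R1 / (-6).
R2 ← R2 − 4·R1.
R3 ← R3 + 6·R1.
R4 ← R4 − 21·R1.
R5 ← R5 + 3·R1.
R2 ← R2 / (-8/3).
R1 ← R1 + 1/3·R2.
R3 ← R3 − 1·R2.
R4 ← R4 + 3/2·R2.
R5 ← R5 + 7·R2.
R3 ← R3 / (-17/8).
R1 ← R1 − 7/8·R3.
R2 ← R2 − 17/8·R3.
R4 ← R4 − 51/16·R3.
R5 ← R5 − 123/8·R3.
Swap R4 and R5.
R4 ← R4 / (49/2).
R1 ← R1 − 3/2·R4.
R2 ← R2 − 3·R4.
R3 ← R3 + 2·R4.
Row 5 reduces to 0 = 3, a contradiction. The system is inconsistent.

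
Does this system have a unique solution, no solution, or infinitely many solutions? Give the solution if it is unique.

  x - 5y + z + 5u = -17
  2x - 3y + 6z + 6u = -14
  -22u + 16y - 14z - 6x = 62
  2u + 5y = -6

infinitely many solutions

Row-reduce:
R2 ← R2 − 2·R1.
R3 ← R3 + 6·R1.
R2 ← R2 / (7).
R1 ← R1 + 5·R2.
R3 ← R3 + 14·R2.
R4 ← R4 − 5·R2.
Swap R3 and R4.
R3 ← R3 / (-20/7).
R1 ← R1 − 27/7·R3.
R2 ← R2 − 4/7·R3.
Rank is 3 with 4 unknowns, leaving u free.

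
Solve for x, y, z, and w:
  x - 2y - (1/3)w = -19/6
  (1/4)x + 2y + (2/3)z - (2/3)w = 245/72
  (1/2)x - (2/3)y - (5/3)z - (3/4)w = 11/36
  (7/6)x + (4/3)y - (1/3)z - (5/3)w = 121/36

x = 5/2, y = 5/2, z = -4/3, w = 2

Row-reduce the augmented matrix:
R2 ← R2 − 1/4·R1.
R3 ← R3 − 1/2·R1.
R4 ← R4 − 7/6·R1.
R2 ← R2 / (5/2).
R1 ← R1 + 2·R2.
R3 ← R3 − 1/3·R2.
R4 ← R4 − 11/3·R2.
R3 ← R3 / (-79/45).
R1 ← R1 − 8/15·R3.
R2 ← R2 − 4/15·R3.
R4 ← R4 + 59/45·R3.
R4 ← R4 / (-127/2844).
R1 ← R1 + 226/237·R4.
R2 ← R2 + 49/158·R4.
R3 ← R3 − 91/316·R4.
Reading off the reduced rows gives x = 5/2, y = 5/2, z = -4/3, w = 2.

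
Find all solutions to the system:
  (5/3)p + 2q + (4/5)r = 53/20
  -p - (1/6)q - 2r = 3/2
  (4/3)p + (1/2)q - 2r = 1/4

p = -5/4, q = 5/2, r = -1/3

Row-reduce the augmented matrix:
R1 ← R1 / (5/3).
R2 ← R2 + 1·R1.
R3 ← R3 − 4/3·R1.
R2 ← R2 / (31/30).
R1 ← R1 − 6/5·R2.
R3 ← R3 + 11/10·R2.
R3 ← R3 / (-132/31).
R1 ← R1 − 348/155·R3.
R2 ← R2 + 228/155·R3.
Reading off the reduced rows gives p = -5/4, q = 5/2, r = -1/3.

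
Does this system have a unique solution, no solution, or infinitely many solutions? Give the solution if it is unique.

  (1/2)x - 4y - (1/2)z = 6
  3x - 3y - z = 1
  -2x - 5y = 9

no solution

Row-reduce:
R1 ← R1 / (1/2).
R2 ← R2 − 3·R1.
R3 ← R3 + 2·R1.
R2 ← R2 / (21).
R1 ← R1 + 8·R2.
R3 ← R3 + 21·R2.
Row 3 reduces to 0 = -2, a contradiction. The system is inconsistent.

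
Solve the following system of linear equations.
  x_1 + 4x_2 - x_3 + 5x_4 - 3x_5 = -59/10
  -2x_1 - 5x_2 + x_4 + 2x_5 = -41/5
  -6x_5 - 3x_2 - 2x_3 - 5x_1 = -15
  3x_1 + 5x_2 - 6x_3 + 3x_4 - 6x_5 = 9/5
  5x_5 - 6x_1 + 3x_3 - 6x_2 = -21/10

x_1 = -7/5, x_2 = 3, x_3 = -5/2, x_4 = -2, x_5 = 3

Row-reduce the augmented matrix:
R2 ← R2 + 2·R1.
R3 ← R3 + 5·R1.
R4 ← R4 − 3·R1.
R5 ← R5 + 6·R1.
R2 ← R2 / (3).
R1 ← R1 − 4·R2.
R3 ← R3 − 17·R2.
R4 ← R4 + 7·R2.
R5 ← R5 − 18·R2.
R3 ← R3 / (13/3).
R1 ← R1 − 5/3·R3.
R2 ← R2 + 2/3·R3.
R4 ← R4 + 23/3·R3.
R5 ← R5 − 9·R3.
R4 ← R4 / (-681/13).
R1 ← R1 − 61/13·R4.
R2 ← R2 + 27/13·R4.
R3 ← R3 + 112/13·R4.
R5 ← R5 − 540/13·R4.
R5 ← R5 / (1102/227).
R1 ← R1 − 946/681·R5.
R2 ← R2 + 214/227·R5.
R3 ← R3 − 641/681·R5.
R4 ← R4 − 44/681·R5.
Reading off the reduced rows gives x_1 = -7/5, x_2 = 3, x_3 = -5/2, x_4 = -2, x_5 = 3.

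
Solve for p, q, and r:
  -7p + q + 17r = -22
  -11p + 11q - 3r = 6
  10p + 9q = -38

Row-reduce the augmented matrix:
R1 ← R1 / (-7).
R2 ← R2 + 11·R1.
R3 ← R3 − 10·R1.
R2 ← R2 / (66/7).
R1 ← R1 + 1/7·R2.
R3 ← R3 − 73/7·R2.
R3 ← R3 / (1886/33).
R1 ← R1 + 95/33·R3.
R2 ← R2 + 104/33·R3.
Reading off the reduced rows gives p = -2, q = -2, r = -2.

p = -2, q = -2, r = -2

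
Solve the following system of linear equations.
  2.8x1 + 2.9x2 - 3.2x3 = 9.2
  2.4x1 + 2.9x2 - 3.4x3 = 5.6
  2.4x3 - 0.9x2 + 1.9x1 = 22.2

Row-reduce the augmented matrix:
R1 ← R1 / (14/5).
R2 ← R2 − 12/5·R1.
R3 ← R3 − 19/10·R1.
R2 ← R2 / (29/70).
R1 ← R1 − 29/28·R2.
R3 ← R3 + 803/280·R2.
R3 ← R3 / (13/580).
R1 ← R1 − 1/2·R3.
R2 ← R2 + 46/29·R3.
Reading off the reduced rows gives x1 = 6, x2 = 4, x3 = 6.

x1 = 6, x2 = 4, x3 = 6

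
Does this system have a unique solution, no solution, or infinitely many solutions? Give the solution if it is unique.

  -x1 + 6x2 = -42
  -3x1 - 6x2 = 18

From equation 1: x1 = 42 + 6·x2.
Substitute into equation 2 and solve: x2 = -6.
Then x1 = 6.

x1 = 6, x2 = -6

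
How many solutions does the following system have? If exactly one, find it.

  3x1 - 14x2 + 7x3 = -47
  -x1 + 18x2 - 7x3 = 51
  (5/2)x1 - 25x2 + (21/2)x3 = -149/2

infinitely many solutions

Row-reduce:
R1 ← R1 / (3).
R2 ← R2 + 1·R1.
R3 ← R3 − 5/2·R1.
R2 ← R2 / (40/3).
R1 ← R1 + 14/3·R2.
R3 ← R3 + 40/3·R2.
Rank is 2 with 3 unknowns, leaving x3 free.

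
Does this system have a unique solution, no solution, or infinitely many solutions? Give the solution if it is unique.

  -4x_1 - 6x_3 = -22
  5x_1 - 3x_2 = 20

Row-reduce:
R1 ← R1 / (-4).
R2 ← R2 − 5·R1.
R2 ← R2 / (-3).
Rank is 2 with 3 unknowns, leaving x_3 free.

infinitely many solutions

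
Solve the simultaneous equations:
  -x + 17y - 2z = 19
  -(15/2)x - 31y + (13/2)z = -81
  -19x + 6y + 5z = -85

no solution

Row-reduce:
R1 ← R1 / (-1).
R2 ← R2 + 15/2·R1.
R3 ← R3 + 19·R1.
R2 ← R2 / (-317/2).
R1 ← R1 + 17·R2.
R3 ← R3 + 317·R2.
Row 3 reduces to 0 = 1, a contradiction. The system is inconsistent.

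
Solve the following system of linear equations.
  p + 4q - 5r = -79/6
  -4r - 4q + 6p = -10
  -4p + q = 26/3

p = -8/3, q = -2, r = 1/2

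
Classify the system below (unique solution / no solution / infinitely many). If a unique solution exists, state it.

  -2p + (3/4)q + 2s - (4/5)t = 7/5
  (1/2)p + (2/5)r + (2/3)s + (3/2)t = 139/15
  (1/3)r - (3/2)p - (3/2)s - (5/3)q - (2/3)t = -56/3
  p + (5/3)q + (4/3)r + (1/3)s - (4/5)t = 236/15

infinitely many solutions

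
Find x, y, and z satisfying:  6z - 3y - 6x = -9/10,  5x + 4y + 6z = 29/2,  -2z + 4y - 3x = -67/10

x = 7/5, y = 0, z = 5/4

Row-reduce the augmented matrix:
R1 ← R1 / (-6).
R2 ← R2 − 5·R1.
R3 ← R3 + 3·R1.
R2 ← R2 / (3/2).
R1 ← R1 − 1/2·R2.
R3 ← R3 − 11/2·R2.
R3 ← R3 / (-136/3).
R1 ← R1 + 14/3·R3.
R2 ← R2 − 22/3·R3.
Reading off the reduced rows gives x = 7/5, y = 0, z = 5/4.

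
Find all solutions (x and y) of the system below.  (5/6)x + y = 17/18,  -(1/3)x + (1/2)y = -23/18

x = 7/3, y = -1

Row-reduce the augmented matrix:
R1 ← R1 / (5/6).
R2 ← R2 + 1/3·R1.
R2 ← R2 / (9/10).
R1 ← R1 − 6/5·R2.
Reading off the reduced rows gives x = 7/3, y = -1.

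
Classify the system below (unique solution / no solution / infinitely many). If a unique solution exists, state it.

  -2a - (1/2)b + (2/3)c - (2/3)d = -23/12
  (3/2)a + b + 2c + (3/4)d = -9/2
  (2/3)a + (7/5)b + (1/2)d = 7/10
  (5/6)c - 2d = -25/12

a = 0, b = 1/2, c = -5/2, d = 0

Row-reduce the augmented matrix:
R1 ← R1 / (-2).
R2 ← R2 − 3/2·R1.
R3 ← R3 − 2/3·R1.
R2 ← R2 / (5/8).
R1 ← R1 − 1/4·R2.
R3 ← R3 − 37/30·R2.
R3 ← R3 / (-212/45).
R1 ← R1 + 4/3·R3.
R2 ← R2 − 4·R3.
R4 ← R4 − 5/6·R3.
R4 ← R4 / (-5185/2544).
R1 ← R1 − 78/265·R4.
R2 ← R2 − 23/106·R4.
R3 ← R3 − 97/2120·R4.
Reading off the reduced rows gives a = 0, b = 1/2, c = -5/2, d = 0.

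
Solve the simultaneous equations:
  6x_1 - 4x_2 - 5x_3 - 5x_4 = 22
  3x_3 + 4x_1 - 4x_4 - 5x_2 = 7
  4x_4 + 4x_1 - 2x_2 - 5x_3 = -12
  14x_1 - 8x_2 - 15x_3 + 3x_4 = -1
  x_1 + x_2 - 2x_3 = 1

no solution

Row-reduce:
R1 ← R1 / (6).
R2 ← R2 − 4·R1.
R3 ← R3 − 4·R1.
R4 ← R4 − 14·R1.
R5 ← R5 − 1·R1.
R2 ← R2 / (-7/3).
R1 ← R1 + 2/3·R2.
R3 ← R3 − 2/3·R2.
R4 ← R4 − 4/3·R2.
R5 ← R5 − 5/3·R2.
R3 ← R3 / (1/7).
R1 ← R1 + 37/14·R3.
R2 ← R2 + 19/7·R3.
R4 ← R4 − 2/7·R3.
R5 ← R5 − 47/14·R3.
Swap R4 and R5.
R4 ← R4 / (-335/2).
R1 ← R1 − 263/2·R4.
R2 ← R2 − 136·R4.
R3 ← R3 − 50·R4.
Row 5 reduces to 0 = 1, a contradiction. The system is inconsistent.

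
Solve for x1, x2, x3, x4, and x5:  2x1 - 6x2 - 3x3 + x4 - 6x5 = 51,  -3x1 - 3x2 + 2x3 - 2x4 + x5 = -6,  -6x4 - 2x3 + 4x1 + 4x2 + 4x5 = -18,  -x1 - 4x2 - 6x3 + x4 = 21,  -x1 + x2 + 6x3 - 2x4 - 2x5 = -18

Row-reduce the augmented matrix:
R1 ← R1 / (2).
R2 ← R2 + 3·R1.
R3 ← R3 − 4·R1.
R4 ← R4 + 1·R1.
R5 ← R5 + 1·R1.
R2 ← R2 / (-12).
R1 ← R1 + 3·R2.
R3 ← R3 − 16·R2.
R4 ← R4 + 7·R2.
R5 ← R5 + 2·R2.
R3 ← R3 / (2/3).
R1 ← R1 + 7/8·R3.
R2 ← R2 − 5/24·R3.
R4 ← R4 + 145/24·R3.
R5 ← R5 − 59/12·R3.
R4 ← R4 / (-307/4).
R1 ← R1 + 43/4·R4.
R2 ← R2 − 11/4·R4.
R3 ← R3 + 13·R4.
R5 ← R5 − 125/2·R4.
R5 ← R5 / (-701/307).
R1 ← R1 + 308/307·R5.
R2 ← R2 − 243/307·R5.
R3 ← R3 + 144/307·R5.
R4 ← R4 + 200/307·R5.
Reading off the reduced rows gives x1 = 6, x2 = -6, x3 = 0, x4 = 3, x5 = 0.

x1 = 6, x2 = -6, x3 = 0, x4 = 3, x5 = 0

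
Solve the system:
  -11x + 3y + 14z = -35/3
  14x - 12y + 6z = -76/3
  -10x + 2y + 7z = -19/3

Row-reduce the augmented matrix:
R1 ← R1 / (-11).
R2 ← R2 − 14·R1.
R3 ← R3 + 10·R1.
R2 ← R2 / (-90/11).
R1 ← R1 + 3/11·R2.
R3 ← R3 + 8/11·R2.
R3 ← R3 / (-353/45).
R1 ← R1 + 31/15·R3.
R2 ← R2 + 131/45·R3.
Reading off the reduced rows gives x = 1/3, y = 2, z = -1.

x = 1/3, y = 2, z = -1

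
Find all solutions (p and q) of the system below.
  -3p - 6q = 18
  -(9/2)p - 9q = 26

no solution

Row-reduce:
R1 ← R1 / (-3).
R2 ← R2 + 9/2·R1.
Row 2 reduces to 0 = -1, a contradiction. The system is inconsistent.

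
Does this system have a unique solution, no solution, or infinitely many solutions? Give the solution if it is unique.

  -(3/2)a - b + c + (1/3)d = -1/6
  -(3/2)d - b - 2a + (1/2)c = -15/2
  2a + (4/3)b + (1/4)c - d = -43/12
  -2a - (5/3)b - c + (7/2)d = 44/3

infinitely many solutions

Row-reduce:
R1 ← R1 / (-3/2).
R2 ← R2 + 2·R1.
R3 ← R3 − 2·R1.
R4 ← R4 + 2·R1.
R2 ← R2 / (1/3).
R1 ← R1 − 2/3·R2.
R4 ← R4 + 1/3·R2.
R3 ← R3 / (19/12).
R1 ← R1 − 1·R3.
R2 ← R2 + 5/2·R3.
R4 ← R4 + 19/6·R3.
Rank is 3 with 4 unknowns, leaving d free.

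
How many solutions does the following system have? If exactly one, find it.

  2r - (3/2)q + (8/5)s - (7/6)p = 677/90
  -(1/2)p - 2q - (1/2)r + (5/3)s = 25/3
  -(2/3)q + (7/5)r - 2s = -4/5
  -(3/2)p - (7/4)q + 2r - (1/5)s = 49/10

p = 2/3, q = -3, r = 1/2, s = 7/4

Row-reduce the augmented matrix:
R1 ← R1 / (-7/6).
R2 ← R2 + 1/2·R1.
R4 ← R4 + 3/2·R1.
R2 ← R2 / (-19/14).
R1 ← R1 − 9/7·R2.
R3 ← R3 + 2/3·R2.
R4 ← R4 − 5/28·R2.
R3 ← R3 / (31/15).
R1 ← R1 + 3·R3.
R2 ← R2 − 1·R3.
R4 ← R4 + 3/4·R3.
R4 ← R4 / (-26759/8835).
R1 ← R1 + 11912/2945·R4.
R2 ← R2 − 1408/2945·R4.
R3 ← R3 + 2122/1767·R4.
Reading off the reduced rows gives p = 2/3, q = -3, r = 1/2, s = 7/4.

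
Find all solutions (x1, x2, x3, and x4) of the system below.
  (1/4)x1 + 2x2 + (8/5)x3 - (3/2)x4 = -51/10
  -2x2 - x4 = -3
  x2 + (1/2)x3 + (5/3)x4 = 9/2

Row-reduce:
R1 ← R1 / (1/4).
R2 ← R2 / (-2).
R1 ← R1 − 8·R2.
R3 ← R3 − 1·R2.
R3 ← R3 / (1/2).
R1 ← R1 − 32/5·R3.
Rank is 3 with 4 unknowns, leaving x4 free.

infinitely many solutions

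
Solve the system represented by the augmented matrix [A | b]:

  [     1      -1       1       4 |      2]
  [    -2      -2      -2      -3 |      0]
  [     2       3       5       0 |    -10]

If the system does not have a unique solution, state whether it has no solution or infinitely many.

Row-reduce:
R2 ← R2 + 2·R1.
R3 ← R3 − 2·R1.
R2 ← R2 / (-4).
R1 ← R1 + 1·R2.
R3 ← R3 − 5·R2.
R3 ← R3 / (3).
R1 ← R1 − 1·R3.
Rank is 3 with 4 unknowns, leaving x_4 free.

infinitely many solutions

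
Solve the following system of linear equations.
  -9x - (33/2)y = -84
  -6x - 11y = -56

Row-reduce:
R1 ← R1 / (-9).
R2 ← R2 + 6·R1.
Rank is 1 with 2 unknowns, leaving y free.

infinitely many solutions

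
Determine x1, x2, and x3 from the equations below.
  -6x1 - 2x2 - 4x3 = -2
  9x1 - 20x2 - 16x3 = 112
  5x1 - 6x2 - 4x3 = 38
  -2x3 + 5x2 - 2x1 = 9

Row-reduce the augmented matrix:
R1 ← R1 / (-6).
R2 ← R2 − 9·R1.
R3 ← R3 − 5·R1.
R4 ← R4 + 2·R1.
R2 ← R2 / (-23).
R1 ← R1 − 1/3·R2.
R3 ← R3 + 23/3·R2.
R4 ← R4 − 17/3·R2.
Swap R3 and R4.
R3 ← R3 / (-140/23).
R1 ← R1 − 8/23·R3.
R2 ← R2 − 22/23·R3.
R4 reduces to 0 = 0, so the extra equation is consistent.
Reading off the reduced rows gives x1 = 4, x2 = 1, x3 = -6.

x1 = 4, x2 = 1, x3 = -6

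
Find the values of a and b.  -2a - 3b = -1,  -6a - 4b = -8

Row-reduce the augmented matrix:
R1 ← R1 / (-2).
R2 ← R2 + 6·R1.
R2 ← R2 / (5).
R1 ← R1 − 3/2·R2.
Reading off the reduced rows gives a = 2, b = -1.

a = 2, b = -1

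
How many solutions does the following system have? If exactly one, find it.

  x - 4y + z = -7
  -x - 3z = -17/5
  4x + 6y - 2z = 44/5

Row-reduce the augmented matrix:
R2 ← R2 + 1·R1.
R3 ← R3 − 4·R1.
R2 ← R2 / (-4).
R1 ← R1 + 4·R2.
R3 ← R3 − 22·R2.
R3 ← R3 / (-17).
R1 ← R1 − 3·R3.
R2 ← R2 − 1/2·R3.
Reading off the reduced rows gives x = -1/5, y = 2, z = 6/5.

x = -1/5, y = 2, z = 6/5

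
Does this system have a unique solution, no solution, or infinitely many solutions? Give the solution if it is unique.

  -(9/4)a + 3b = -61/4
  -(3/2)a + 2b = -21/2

Row-reduce:
R1 ← R1 / (-9/4).
R2 ← R2 + 3/2·R1.
Row 2 reduces to 0 = -1/3, a contradiction. The system is inconsistent.

no solution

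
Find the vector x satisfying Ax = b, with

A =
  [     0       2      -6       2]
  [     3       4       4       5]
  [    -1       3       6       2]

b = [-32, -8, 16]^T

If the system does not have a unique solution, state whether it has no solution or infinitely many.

infinitely many solutions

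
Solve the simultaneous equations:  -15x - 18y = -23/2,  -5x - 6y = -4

no solution

Row-reduce:
R1 ← R1 / (-15).
R2 ← R2 + 5·R1.
Row 2 reduces to 0 = -1/6, a contradiction. The system is inconsistent.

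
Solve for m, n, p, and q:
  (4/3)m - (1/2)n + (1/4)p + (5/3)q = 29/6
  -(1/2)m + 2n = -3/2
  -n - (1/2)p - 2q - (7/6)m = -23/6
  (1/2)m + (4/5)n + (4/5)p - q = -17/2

m = -1, n = -1, p = -4, q = 4

Row-reduce the augmented matrix:
R1 ← R1 / (4/3).
R2 ← R2 + 1/2·R1.
R3 ← R3 + 7/6·R1.
R4 ← R4 − 1/2·R1.
R2 ← R2 / (29/16).
R1 ← R1 + 3/8·R2.
R3 ← R3 + 23/16·R2.
R4 ← R4 − 79/80·R2.
R3 ← R3 / (-6/29).
R1 ← R1 − 6/29·R3.
R2 ← R2 − 3/58·R3.
R4 ← R4 − 19/29·R3.
R4 ← R4 / (-19/9).
R1 ← R1 − 4/3·R4.
R2 ← R2 − 1/3·R4.
R3 ← R3 − 2/9·R4.
Reading off the reduced rows gives m = -1, n = -1, p = -4, q = 4.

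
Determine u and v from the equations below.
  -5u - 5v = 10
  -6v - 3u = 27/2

u = 1/2, v = -5/2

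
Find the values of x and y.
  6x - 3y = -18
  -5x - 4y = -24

x = 0, y = 6

Row-reduce the augmented matrix:
R1 ← R1 / (6).
R2 ← R2 + 5·R1.
R2 ← R2 / (-13/2).
R1 ← R1 + 1/2·R2.
Reading off the reduced rows gives x = 0, y = 6.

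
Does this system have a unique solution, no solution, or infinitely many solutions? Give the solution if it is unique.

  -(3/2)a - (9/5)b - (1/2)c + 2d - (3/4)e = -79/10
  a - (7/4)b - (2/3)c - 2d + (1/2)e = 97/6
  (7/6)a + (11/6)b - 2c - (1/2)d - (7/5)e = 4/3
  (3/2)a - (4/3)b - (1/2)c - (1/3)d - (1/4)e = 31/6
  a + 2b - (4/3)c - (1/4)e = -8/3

Row-reduce the augmented matrix:
R1 ← R1 / (-3/2).
R2 ← R2 − 1·R1.
R3 ← R3 − 7/6·R1.
R4 ← R4 − 3/2·R1.
R5 ← R5 − 1·R1.
R2 ← R2 / (-59/20).
R1 ← R1 − 6/5·R2.
R3 ← R3 − 13/30·R2.
R4 ← R4 + 47/15·R2.
R5 ← R5 − 4/5·R2.
R3 ← R3 / (-2693/1062).
R1 ← R1 + 13/177·R3.
R2 ← R2 − 20/59·R3.
R4 ← R4 − 11/177·R3.
R5 ← R5 + 343/177·R3.
R4 ← R4 / (58126/24237).
R1 ← R1 + 13187/8079·R4.
R2 ← R2 − 2860/8079·R4.
R3 ← R3 + 1017/2693·R4.
R5 ← R5 − 1133/2693·R4.
R5 ← R5 / (27599/29063).
R1 ← R1 + 90819/581260·R5.
R2 ← R2 + 3207/29063·R5.
R3 ← R3 − 358647/581260·R5.
R4 ← R4 + 254151/581260·R5.
Reading off the reduced rows gives a = 0, b = -2, c = -1, d = -6, e = 0.

a = 0, b = -2, c = -1, d = -6, e = 0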